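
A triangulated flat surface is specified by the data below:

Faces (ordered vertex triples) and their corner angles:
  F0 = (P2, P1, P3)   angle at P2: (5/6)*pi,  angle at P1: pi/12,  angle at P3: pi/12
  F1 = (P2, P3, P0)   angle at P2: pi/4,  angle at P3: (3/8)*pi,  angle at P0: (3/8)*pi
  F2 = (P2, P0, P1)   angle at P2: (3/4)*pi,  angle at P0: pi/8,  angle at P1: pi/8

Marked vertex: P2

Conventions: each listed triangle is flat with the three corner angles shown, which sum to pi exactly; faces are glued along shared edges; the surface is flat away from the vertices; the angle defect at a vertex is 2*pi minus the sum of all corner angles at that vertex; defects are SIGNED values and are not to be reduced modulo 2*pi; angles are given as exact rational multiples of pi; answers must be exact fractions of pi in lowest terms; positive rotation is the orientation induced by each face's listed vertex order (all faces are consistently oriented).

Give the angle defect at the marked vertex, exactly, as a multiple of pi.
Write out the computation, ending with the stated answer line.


Sum of corner angles at P2: (11/6)*pi
defect = 2*pi - (11/6)*pi

Answer: defect(P2) = pi/6


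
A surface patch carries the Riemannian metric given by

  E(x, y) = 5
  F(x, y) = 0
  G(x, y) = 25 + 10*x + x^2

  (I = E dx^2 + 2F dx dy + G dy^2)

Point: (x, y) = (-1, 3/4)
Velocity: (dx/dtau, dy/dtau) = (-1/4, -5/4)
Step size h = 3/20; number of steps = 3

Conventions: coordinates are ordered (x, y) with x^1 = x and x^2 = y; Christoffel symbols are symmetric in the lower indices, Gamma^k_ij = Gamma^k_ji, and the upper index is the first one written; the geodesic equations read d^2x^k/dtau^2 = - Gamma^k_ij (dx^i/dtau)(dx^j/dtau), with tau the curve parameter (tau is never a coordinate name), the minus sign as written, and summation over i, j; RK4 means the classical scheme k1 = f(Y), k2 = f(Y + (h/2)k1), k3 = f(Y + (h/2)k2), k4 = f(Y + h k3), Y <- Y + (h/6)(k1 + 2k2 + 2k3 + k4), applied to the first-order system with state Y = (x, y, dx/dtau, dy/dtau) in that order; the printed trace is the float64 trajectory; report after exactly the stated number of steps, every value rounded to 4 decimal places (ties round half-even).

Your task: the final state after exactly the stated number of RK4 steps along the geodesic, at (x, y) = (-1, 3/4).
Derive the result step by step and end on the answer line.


f(Y) = (dx/dtau, dy/dtau, -Gamma^x_ij Y'^i Y'^j, -Gamma^y_ij Y'^i Y'^j) with the Gammas evaluated at the stage position; h = 0.150000; intermediate values shown to 6 dp
step 0: x = -1.0000, y = 0.7500, dx/dtau = -0.2500, dy/dtau = -1.2500
step 1:
  k1: at (x, y) = (-1.000000, 0.750000), (dx/dtau, dy/dtau) = (-0.250000, -1.250000); Gamma_xxx = 0.000000, Gamma_xxy = 0.000000, Gamma_xyy = -0.800000, Gamma_yxx = 0.000000, Gamma_yxy = 0.250000, Gamma_yyy = 0.000000; k1 = (-0.250000, -1.250000, 1.250000, -0.156250)
  k2: at (x, y) = (-1.018750, 0.656250), (dx/dtau, dy/dtau) = (-0.156250, -1.261719); Gamma_xxx = 0.000000, Gamma_xxy = 0.000000, Gamma_xyy = -0.796250, Gamma_yxx = 0.000000, Gamma_yxy = 0.251177, Gamma_yyy = 0.000000; k2 = (-0.156250, -1.261719, 1.267578, -0.099036)
  k3: at (x, y) = (-1.011719, 0.655371), (dx/dtau, dy/dtau) = (-0.154932, -1.257428); Gamma_xxx = 0.000000, Gamma_xxy = 0.000000, Gamma_xyy = -0.797656, Gamma_yxx = 0.000000, Gamma_yxy = 0.250735, Gamma_yyy = 0.000000; k3 = (-0.154932, -1.257428, 1.261194, -0.097694)
  k4: at (x, y) = (-1.023240, 0.561386), (dx/dtau, dy/dtau) = (-0.060821, -1.264654); Gamma_xxx = 0.000000, Gamma_xxy = 0.000000, Gamma_xyy = -0.795352, Gamma_yxx = 0.000000, Gamma_yxy = 0.251461, Gamma_yyy = 0.000000; k4 = (-0.060821, -1.264654, 1.272046, -0.038683)
  Y <- Y + (h/6)(k1 + 2k2 + 2k3 + k4): x = -1.0233, y = 0.5612, dx/dtau = -0.0605, dy/dtau = -1.2647
step 2:
  k1: at (x, y) = (-1.023330, 0.561176), (dx/dtau, dy/dtau) = (-0.060510, -1.264710); Gamma_xxx = 0.000000, Gamma_xxy = 0.000000, Gamma_xyy = -0.795334, Gamma_yxx = 0.000000, Gamma_yxy = 0.251467, Gamma_yyy = 0.000000; k1 = (-0.060510, -1.264710, 1.272130, -0.038488)
  k2: at (x, y) = (-1.027868, 0.466323), (dx/dtau, dy/dtau) = (0.034899, -1.267596); Gamma_xxx = 0.000000, Gamma_xxy = 0.000000, Gamma_xyy = -0.794426, Gamma_yxx = 0.000000, Gamma_yxy = 0.251754, Gamma_yyy = 0.000000; k2 = (0.034899, -1.267596, 1.276485, 0.022274)
  k3: at (x, y) = (-1.020712, 0.466107), (dx/dtau, dy/dtau) = (0.035226, -1.263039); Gamma_xxx = 0.000000, Gamma_xxy = 0.000000, Gamma_xyy = -0.795858, Gamma_yxx = 0.000000, Gamma_yxy = 0.251301, Gamma_yyy = 0.000000; k3 = (0.035226, -1.263039, 1.269606, 0.022362)
  k4: at (x, y) = (-1.018046, 0.371720), (dx/dtau, dy/dtau) = (0.129931, -1.261356); Gamma_xxx = 0.000000, Gamma_xxy = 0.000000, Gamma_xyy = -0.796391, Gamma_yxx = 0.000000, Gamma_yxy = 0.251133, Gamma_yyy = 0.000000; k4 = (0.129931, -1.261356, 1.267072, 0.082316)
  Y <- Y + (h/6)(k1 + 2k2 + 2k3 + k4): x = -1.0181, y = 0.3715, dx/dtau = 0.1303, dy/dtau = -1.2614
step 3:
  k1: at (x, y) = (-1.018088, 0.371493), (dx/dtau, dy/dtau) = (0.130274, -1.261382); Gamma_xxx = 0.000000, Gamma_xxy = 0.000000, Gamma_xyy = -0.796382, Gamma_yxx = 0.000000, Gamma_yxy = 0.251136, Gamma_yyy = 0.000000; k1 = (0.130274, -1.261382, 1.267112, 0.082536)
  k2: at (x, y) = (-1.008317, 0.276889), (dx/dtau, dy/dtau) = (0.225308, -1.255192); Gamma_xxx = 0.000000, Gamma_xxy = 0.000000, Gamma_xyy = -0.798337, Gamma_yxx = 0.000000, Gamma_yxy = 0.250521, Gamma_yyy = 0.000000; k2 = (0.225308, -1.255192, 1.257785, 0.141697)
  k3: at (x, y) = (-1.001190, 0.277353), (dx/dtau, dy/dtau) = (0.224608, -1.250755); Gamma_xxx = 0.000000, Gamma_xxy = 0.000000, Gamma_xyy = -0.799762, Gamma_yxx = 0.000000, Gamma_yxy = 0.250074, Gamma_yyy = 0.000000; k3 = (0.224608, -1.250755, 1.251138, 0.140507)
  k4: at (x, y) = (-0.984397, 0.183880), (dx/dtau, dy/dtau) = (0.317945, -1.240306); Gamma_xxx = 0.000000, Gamma_xxy = 0.000000, Gamma_xyy = -0.803121, Gamma_yxx = 0.000000, Gamma_yxy = 0.249029, Gamma_yyy = 0.000000; k4 = (0.317945, -1.240306, 1.235489, 0.196408)
  Y <- Y + (h/6)(k1 + 2k2 + 2k3 + k4): x = -0.9844, y = 0.1837, dx/dtau = 0.3183, dy/dtau = -1.2403

Answer: x = -0.9844, y = 0.1837, dx/dtau = 0.3183, dy/dtau = -1.2403


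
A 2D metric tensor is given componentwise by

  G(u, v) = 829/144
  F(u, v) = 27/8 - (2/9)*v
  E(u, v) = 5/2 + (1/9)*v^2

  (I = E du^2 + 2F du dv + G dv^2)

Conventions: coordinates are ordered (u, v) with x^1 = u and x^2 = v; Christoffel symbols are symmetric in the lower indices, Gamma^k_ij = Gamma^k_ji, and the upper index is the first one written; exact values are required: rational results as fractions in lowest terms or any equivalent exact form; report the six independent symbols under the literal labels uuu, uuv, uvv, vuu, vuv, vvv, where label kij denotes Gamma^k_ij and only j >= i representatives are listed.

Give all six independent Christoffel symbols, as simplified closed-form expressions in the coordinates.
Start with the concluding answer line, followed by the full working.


Answer: Gamma_uuu = (-128*v^2 + 1944*v)/(3060*v^2 + 7776*v + 15561), Gamma_uuv = 3316*v/(3060*v^2 + 7776*v + 15561), Gamma_uvv = -6632/(3060*v^2 + 7776*v + 15561), Gamma_vuu = (-64*v^3 - 1440*v)/(3060*v^2 + 7776*v + 15561), Gamma_vuv = (128*v^2 - 1944*v)/(3060*v^2 + 7776*v + 15561), Gamma_vvv = (3888 - 256*v)/(3060*v^2 + 7776*v + 15561)

E = 5/2 + (1/9)*v^2; F = 27/8 - (2/9)*v; G = 829/144
Gamma^k_ij = (1/2) g^{kl} (d_i g_jl + d_j g_il - d_l g_ij), with g^inv = (1/(EG-F^2)) [[G, -F], [-F, E]]
first partials: E_u = 0, E_v = (2/9)*v, F_u = 0, F_v = -2/9, G_u = 0, G_v = 0
D = EG - F^2 = 1729/576 + (3/2)*v + (85/144)*v^2
expanded: Gamma^u_uu = (G E_u - 2F F_u + F E_v)/(2D), Gamma^u_uv = (G E_v - F G_u)/(2D), Gamma^u_vv = (2G F_v - G G_u - F G_v)/(2D), Gamma^v_uu = (2E F_u - E E_v - F E_u)/(2D), Gamma^v_uv = (E G_u - F E_v)/(2D), Gamma^v_vv = (E G_v - 2F F_v + F G_u)/(2D); substitute and cancel common factors


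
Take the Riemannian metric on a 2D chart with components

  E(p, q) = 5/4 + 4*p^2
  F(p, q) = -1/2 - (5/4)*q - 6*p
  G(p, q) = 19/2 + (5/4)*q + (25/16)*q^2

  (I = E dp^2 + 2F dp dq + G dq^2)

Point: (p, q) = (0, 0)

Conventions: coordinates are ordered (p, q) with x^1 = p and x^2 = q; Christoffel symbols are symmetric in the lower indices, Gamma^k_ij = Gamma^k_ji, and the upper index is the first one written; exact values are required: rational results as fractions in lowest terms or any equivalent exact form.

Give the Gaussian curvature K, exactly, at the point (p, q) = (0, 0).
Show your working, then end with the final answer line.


E = 5/4, F = -1/2, G = 19/2, EG - F^2 = 93/8 at the point
E_p = 0, E_q = 0, F_p = -6, F_q = -5/4, G_p = 0, G_q = 5/4
E_qq = 0, F_pq = 0, G_pp = 0
Using the Brioschi determinant formula for K from the metric derivatives:
M1 = [[-E_qq/2 + F_pq - G_pp/2, E_p/2, F_p - E_q/2], [F_q - G_p/2, E, F], [G_q/2, F, G]] = [[0, 0, -6], [-5/4, 5/4, -1/2], [5/8, -1/2, 19/2]]; det M1 = 15/16
M2 = [[0, E_q/2, G_p/2], [E_q/2, E, F], [G_p/2, F, G]] = [[0, 0, 0], [0, 5/4, -1/2], [0, -1/2, 19/2]]; det M2 = 0
det M1 - det M2 = 15/16; K = 15/16 / (93/8)^2 = 20/2883

Answer: K = 20/2883


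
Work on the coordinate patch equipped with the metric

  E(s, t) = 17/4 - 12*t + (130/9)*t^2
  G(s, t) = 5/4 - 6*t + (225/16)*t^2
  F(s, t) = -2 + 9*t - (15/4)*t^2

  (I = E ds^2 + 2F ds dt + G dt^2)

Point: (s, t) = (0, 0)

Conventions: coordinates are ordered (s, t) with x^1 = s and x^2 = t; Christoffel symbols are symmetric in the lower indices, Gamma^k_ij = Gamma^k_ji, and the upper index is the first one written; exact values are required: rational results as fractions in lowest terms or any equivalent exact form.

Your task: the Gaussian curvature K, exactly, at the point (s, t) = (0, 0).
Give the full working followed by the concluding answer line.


E = 17/4, F = -2, G = 5/4, EG - F^2 = 21/16 at the point
E_s = 0, E_t = -12, F_s = 0, F_t = 9, G_s = 0, G_t = -6
E_tt = 260/9, F_st = 0, G_ss = 0
Evaluate Brioschi's two determinant matrices M1, M2 and divide by (EG - F^2)^2.
M1 = [[-E_tt/2 + F_st - G_ss/2, E_s/2, F_s - E_t/2], [F_t - G_s/2, E, F], [G_t/2, F, G]] = [[-130/9, 0, 6], [9, 17/4, -2], [-3, -2, 5/4]]; det M1 = -1211/24
M2 = [[0, E_t/2, G_s/2], [E_t/2, E, F], [G_s/2, F, G]] = [[0, -6, 0], [-6, 17/4, -2], [0, -2, 5/4]]; det M2 = -45
det M1 - det M2 = -131/24; K = -131/24 / (21/16)^2 = -4192/1323

Answer: K = -4192/1323


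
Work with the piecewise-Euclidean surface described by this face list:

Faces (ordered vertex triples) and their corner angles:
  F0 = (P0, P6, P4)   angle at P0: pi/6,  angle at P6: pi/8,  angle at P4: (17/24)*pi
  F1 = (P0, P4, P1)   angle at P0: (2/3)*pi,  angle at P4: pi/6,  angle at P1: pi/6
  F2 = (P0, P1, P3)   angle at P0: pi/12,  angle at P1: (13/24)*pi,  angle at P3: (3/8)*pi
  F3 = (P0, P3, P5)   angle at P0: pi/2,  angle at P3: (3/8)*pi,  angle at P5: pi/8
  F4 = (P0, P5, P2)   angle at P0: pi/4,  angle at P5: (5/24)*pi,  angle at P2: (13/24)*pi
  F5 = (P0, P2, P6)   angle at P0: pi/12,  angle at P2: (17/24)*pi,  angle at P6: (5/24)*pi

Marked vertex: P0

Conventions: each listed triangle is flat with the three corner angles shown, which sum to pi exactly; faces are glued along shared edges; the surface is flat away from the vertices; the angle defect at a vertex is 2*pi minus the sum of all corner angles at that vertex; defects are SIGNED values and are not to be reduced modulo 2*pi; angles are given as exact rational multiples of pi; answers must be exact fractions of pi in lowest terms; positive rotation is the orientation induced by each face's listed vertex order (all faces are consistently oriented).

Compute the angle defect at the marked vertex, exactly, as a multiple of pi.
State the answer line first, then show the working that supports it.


Answer: defect(P0) = pi/4

Sum of corner angles at P0: (7/4)*pi
defect = 2*pi - (7/4)*pi


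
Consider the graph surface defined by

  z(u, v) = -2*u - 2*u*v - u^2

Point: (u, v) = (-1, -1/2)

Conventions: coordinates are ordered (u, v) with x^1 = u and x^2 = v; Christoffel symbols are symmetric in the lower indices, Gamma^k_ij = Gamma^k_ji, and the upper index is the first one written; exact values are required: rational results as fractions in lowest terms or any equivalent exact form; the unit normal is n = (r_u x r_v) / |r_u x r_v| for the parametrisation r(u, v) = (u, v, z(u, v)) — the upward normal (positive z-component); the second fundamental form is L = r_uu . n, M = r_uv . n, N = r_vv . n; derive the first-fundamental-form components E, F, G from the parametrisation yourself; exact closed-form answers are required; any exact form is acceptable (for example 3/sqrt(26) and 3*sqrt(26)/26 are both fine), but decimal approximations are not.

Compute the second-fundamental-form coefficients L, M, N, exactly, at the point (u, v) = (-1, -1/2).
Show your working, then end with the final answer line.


z_u = 1, z_v = 2, z_uu = -2, z_uv = -2, z_vv = 0
E = 2, F = 2, G = 5; answer radicand W^2 = 6
unnormalised second-form numerators: l = -2, m = -2, n = 0; L = l/sqrt(6), and similarly M = m/sqrt(W^2), N = n/sqrt(W^2)

Answer: L = -sqrt(6)/3, M = -sqrt(6)/3, N = 0


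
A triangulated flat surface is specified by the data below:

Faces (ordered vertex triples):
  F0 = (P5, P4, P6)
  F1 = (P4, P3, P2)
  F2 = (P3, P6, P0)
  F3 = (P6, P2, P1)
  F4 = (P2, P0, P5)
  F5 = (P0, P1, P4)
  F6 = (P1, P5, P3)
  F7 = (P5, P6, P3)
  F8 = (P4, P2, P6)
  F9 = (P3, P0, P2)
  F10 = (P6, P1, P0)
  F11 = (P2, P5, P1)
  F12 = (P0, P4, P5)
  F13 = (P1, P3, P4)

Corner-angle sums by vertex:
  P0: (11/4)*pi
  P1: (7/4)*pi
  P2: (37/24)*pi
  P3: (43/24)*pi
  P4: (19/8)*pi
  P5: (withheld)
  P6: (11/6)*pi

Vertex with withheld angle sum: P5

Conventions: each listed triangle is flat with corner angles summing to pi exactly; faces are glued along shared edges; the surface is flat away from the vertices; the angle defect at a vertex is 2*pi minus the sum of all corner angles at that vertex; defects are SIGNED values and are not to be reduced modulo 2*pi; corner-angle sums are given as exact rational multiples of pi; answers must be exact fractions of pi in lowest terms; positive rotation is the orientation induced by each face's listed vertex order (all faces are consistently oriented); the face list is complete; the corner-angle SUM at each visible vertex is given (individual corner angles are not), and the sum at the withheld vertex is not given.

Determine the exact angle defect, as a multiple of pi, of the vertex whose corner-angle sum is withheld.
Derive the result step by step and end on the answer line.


V = 7, E = 21, F = 14; chi = V - E + F = 0
Gauss-Bonnet: total defect = 2*pi*chi = 0; visible defects sum to -pi/24

Answer: defect(P5) = pi/24


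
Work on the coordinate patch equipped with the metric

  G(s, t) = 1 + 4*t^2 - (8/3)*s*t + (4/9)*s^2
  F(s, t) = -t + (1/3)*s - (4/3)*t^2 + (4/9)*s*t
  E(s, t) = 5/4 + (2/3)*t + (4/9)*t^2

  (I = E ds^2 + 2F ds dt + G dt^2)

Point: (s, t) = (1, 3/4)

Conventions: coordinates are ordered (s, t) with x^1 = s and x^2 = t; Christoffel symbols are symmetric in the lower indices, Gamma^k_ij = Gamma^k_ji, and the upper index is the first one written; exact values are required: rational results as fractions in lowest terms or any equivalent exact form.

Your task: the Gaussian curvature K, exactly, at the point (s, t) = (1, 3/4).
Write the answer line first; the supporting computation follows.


Answer: K = -576/9409

E = 2, F = -5/6, G = 61/36, EG - F^2 = 97/36 at the point
E_s = 0, E_t = 4/3, F_s = 2/3, F_t = -23/9, G_s = -10/9, G_t = 10/3
E_tt = 8/9, F_st = 4/9, G_ss = 8/9
Apply the Brioschi formula K = (det M1 - det M2)/(EG - F^2)^2 over the derivative matrices of E, F, G.
M1 = [[-E_tt/2 + F_st - G_ss/2, E_s/2, F_s - E_t/2], [F_t - G_s/2, E, F], [G_t/2, F, G]] = [[-4/9, 0, 0], [-2, 2, -5/6], [5/3, -5/6, 61/36]]; det M1 = -97/81
M2 = [[0, E_t/2, G_s/2], [E_t/2, E, F], [G_s/2, F, G]] = [[0, 2/3, -5/9], [2/3, 2, -5/6], [-5/9, -5/6, 61/36]]; det M2 = -61/81
det M1 - det M2 = -4/9; K = -4/9 / (97/36)^2 = -576/9409


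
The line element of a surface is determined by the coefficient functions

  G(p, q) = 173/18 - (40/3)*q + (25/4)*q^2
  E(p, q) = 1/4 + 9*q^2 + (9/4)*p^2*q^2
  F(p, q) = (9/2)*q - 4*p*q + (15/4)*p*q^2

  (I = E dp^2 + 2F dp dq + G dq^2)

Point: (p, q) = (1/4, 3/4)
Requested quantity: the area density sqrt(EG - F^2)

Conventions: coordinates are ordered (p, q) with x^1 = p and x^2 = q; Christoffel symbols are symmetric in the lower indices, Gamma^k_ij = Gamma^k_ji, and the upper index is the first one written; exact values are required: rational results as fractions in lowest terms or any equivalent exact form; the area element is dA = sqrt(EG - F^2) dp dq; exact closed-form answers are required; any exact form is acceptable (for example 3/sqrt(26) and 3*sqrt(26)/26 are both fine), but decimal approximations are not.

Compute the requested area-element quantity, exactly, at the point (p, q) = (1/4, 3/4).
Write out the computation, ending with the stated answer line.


E = 5521/1024, F = 807/256, G = 1801/576; EG - F^2 = 127565/18432

Answer: sqrt(EG - F^2) = sqrt(255130)/192


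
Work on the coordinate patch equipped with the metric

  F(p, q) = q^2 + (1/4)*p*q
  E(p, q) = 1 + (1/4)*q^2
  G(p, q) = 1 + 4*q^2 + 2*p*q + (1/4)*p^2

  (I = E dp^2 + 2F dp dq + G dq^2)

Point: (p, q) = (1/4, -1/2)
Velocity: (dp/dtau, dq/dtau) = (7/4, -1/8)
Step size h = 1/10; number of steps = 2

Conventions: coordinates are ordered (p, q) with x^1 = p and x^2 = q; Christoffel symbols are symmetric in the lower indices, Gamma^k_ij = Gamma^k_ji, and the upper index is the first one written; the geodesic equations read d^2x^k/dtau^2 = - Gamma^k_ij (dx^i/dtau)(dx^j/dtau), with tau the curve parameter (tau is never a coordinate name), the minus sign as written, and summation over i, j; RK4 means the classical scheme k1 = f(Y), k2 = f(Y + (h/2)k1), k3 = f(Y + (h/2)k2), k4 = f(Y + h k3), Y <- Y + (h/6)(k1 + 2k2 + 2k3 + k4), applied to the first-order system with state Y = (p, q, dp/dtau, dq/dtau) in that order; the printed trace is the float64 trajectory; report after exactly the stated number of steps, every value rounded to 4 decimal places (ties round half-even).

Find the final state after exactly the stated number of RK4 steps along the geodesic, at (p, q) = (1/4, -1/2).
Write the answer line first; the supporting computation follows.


Answer: p = 0.5994, q = -0.5268, dp/dtau = 1.7441, dq/dtau = -0.1437

f(Y) = (dp/dtau, dq/dtau, -Gamma^p_ij Y'^i Y'^j, -Gamma^q_ij Y'^i Y'^j) with the Gammas evaluated at the stage position; h = 0.100000; intermediate values shown to 6 dp
step 0: p = 0.2500, q = -0.5000, dp/dtau = 1.7500, dq/dtau = -0.1250
step 1:
  k1: at (p, q) = (0.250000, -0.500000), (dp/dtau, dq/dtau) = (1.750000, -0.125000); Gamma_ppp = 0.000000, Gamma_ppq = -0.068376, Gamma_pqq = -0.273504, Gamma_qpp = 0.000000, Gamma_qpq = -0.239316, Gamma_qqq = -0.957265; k1 = (1.750000, -0.125000, -0.025641, -0.089744)
  k2: at (p, q) = (0.337500, -0.506250), (dp/dtau, dq/dtau) = (1.748718, -0.129487); Gamma_ppp = 0.000000, Gamma_ppq = -0.071263, Gamma_pqq = -0.285053, Gamma_qpp = 0.000000, Gamma_qpq = -0.237544, Gamma_qqq = -0.950176; k2 = (1.748718, -0.129487, -0.027494, -0.091646)
  k3: at (p, q) = (0.337436, -0.506474), (dp/dtau, dq/dtau) = (1.748625, -0.129582); Gamma_ppp = 0.000000, Gamma_ppq = -0.071260, Gamma_pqq = -0.285040, Gamma_qpp = 0.000000, Gamma_qpq = -0.237563, Gamma_qqq = -0.950253; k3 = (1.748625, -0.129582, -0.027507, -0.091703)
  k4: at (p, q) = (0.424863, -0.512958), (dp/dtau, dq/dtau) = (1.747249, -0.134170); Gamma_ppp = 0.000000, Gamma_ppq = -0.074232, Gamma_pqq = -0.296930, Gamma_qpp = 0.000000, Gamma_qpq = -0.235446, Gamma_qqq = -0.941785; k4 = (1.747249, -0.134170, -0.029459, -0.093437)
  Y <- Y + (h/6)(k1 + 2k2 + 2k3 + k4): p = 0.4249, q = -0.5130, dp/dtau = 1.7472, dq/dtau = -0.1342
step 2:
  k1: at (p, q) = (0.424866, -0.512955), (dp/dtau, dq/dtau) = (1.747248, -0.134165); Gamma_ppp = 0.000000, Gamma_ppq = -0.074233, Gamma_pqq = -0.296930, Gamma_qpp = 0.000000, Gamma_qpq = -0.235446, Gamma_qqq = -0.941783; k1 = (1.747248, -0.134165, -0.029458, -0.093434)
  k2: at (p, q) = (0.512228, -0.519663), (dp/dtau, dq/dtau) = (1.745775, -0.138836); Gamma_ppp = 0.000000, Gamma_ppq = -0.077288, Gamma_pqq = -0.309151, Gamma_qpp = 0.000000, Gamma_qpq = -0.232969, Gamma_qqq = -0.931878; k2 = (1.745775, -0.138836, -0.031507, -0.094970)
  k3: at (p, q) = (0.512154, -0.519897), (dp/dtau, dq/dtau) = (1.745673, -0.138913); Gamma_ppp = 0.000000, Gamma_ppq = -0.077283, Gamma_pqq = -0.309134, Gamma_qpp = 0.000000, Gamma_qpq = -0.233001, Gamma_qqq = -0.932006; k3 = (1.745673, -0.138913, -0.031517, -0.095019)
  k4: at (p, q) = (0.599433, -0.526846), (dp/dtau, dq/dtau) = (1.744097, -0.143667); Gamma_ppp = 0.000000, Gamma_ppq = -0.080416, Gamma_pqq = -0.321665, Gamma_qpp = 0.000000, Gamma_qpq = -0.230169, Gamma_qqq = -0.920678; k4 = (1.744097, -0.143667, -0.033660, -0.096344)
  Y <- Y + (h/6)(k1 + 2k2 + 2k3 + k4): p = 0.5994, q = -0.5268, dp/dtau = 1.7441, dq/dtau = -0.1437


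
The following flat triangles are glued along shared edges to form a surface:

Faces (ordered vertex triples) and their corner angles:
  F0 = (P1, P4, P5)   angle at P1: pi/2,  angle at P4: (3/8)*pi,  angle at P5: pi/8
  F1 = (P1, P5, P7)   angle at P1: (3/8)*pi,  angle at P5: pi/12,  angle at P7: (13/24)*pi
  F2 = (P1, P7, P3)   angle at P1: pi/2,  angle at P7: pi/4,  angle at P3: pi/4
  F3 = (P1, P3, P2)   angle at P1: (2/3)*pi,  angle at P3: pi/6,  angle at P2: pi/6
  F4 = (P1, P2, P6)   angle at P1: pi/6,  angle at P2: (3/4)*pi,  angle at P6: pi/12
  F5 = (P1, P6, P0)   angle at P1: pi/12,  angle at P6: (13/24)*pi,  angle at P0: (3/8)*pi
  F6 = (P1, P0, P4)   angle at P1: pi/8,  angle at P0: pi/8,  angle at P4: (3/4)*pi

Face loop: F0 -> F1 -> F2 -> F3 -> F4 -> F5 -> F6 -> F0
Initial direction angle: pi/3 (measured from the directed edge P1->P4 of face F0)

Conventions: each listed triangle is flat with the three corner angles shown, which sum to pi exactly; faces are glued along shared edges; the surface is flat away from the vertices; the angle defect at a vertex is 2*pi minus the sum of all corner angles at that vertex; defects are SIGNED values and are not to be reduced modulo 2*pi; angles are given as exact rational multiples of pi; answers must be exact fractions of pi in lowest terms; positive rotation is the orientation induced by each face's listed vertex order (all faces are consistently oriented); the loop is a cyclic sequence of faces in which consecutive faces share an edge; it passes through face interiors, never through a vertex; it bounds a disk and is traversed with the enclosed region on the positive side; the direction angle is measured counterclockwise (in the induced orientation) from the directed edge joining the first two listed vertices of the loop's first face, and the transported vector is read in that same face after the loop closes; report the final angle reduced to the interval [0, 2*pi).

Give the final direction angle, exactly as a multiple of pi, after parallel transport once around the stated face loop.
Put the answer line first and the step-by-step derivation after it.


Answer: final direction angle = (23/12)*pi

enclosed vertex P1: corner angles sum to (29/12)*pi, defect = 2*pi - (29/12)*pi = (-5/12)*pi
the final direction is the initial angle plus the enclosed defects, taken mod 2*pi in the induced orientation
final angle = pi/3 - (5/12)*pi = (23/12)*pi (mod 2*pi)


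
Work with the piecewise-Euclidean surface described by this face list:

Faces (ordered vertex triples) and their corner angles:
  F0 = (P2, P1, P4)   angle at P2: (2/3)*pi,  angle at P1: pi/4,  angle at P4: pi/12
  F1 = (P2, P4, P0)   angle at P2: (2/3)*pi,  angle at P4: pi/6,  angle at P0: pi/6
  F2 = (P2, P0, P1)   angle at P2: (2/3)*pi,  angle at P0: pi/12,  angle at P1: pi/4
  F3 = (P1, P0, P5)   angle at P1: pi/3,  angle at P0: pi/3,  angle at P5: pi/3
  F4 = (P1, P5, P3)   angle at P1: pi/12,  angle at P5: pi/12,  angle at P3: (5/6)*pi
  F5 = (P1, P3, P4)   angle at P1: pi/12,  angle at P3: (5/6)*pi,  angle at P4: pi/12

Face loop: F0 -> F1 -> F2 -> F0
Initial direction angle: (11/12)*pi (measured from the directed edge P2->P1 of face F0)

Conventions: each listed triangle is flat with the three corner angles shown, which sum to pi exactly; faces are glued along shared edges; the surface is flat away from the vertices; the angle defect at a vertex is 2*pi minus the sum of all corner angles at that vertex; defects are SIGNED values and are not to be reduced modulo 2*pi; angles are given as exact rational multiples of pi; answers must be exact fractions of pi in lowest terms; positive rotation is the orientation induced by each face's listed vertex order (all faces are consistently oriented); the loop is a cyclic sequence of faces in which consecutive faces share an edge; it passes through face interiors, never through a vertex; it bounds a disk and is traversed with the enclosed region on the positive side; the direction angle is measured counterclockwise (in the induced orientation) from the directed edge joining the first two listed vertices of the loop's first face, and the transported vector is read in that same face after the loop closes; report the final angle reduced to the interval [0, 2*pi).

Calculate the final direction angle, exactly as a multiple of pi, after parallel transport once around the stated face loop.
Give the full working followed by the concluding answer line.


enclosed vertex P2: corner angles sum to 2*pi, defect = 2*pi - 2*pi = 0
the rotation equals the total enclosed defect, so the final angle is initial + defects (mod 2*pi)
final angle = (11/12)*pi + 0 = (11/12)*pi (mod 2*pi)

Answer: final direction angle = (11/12)*pi


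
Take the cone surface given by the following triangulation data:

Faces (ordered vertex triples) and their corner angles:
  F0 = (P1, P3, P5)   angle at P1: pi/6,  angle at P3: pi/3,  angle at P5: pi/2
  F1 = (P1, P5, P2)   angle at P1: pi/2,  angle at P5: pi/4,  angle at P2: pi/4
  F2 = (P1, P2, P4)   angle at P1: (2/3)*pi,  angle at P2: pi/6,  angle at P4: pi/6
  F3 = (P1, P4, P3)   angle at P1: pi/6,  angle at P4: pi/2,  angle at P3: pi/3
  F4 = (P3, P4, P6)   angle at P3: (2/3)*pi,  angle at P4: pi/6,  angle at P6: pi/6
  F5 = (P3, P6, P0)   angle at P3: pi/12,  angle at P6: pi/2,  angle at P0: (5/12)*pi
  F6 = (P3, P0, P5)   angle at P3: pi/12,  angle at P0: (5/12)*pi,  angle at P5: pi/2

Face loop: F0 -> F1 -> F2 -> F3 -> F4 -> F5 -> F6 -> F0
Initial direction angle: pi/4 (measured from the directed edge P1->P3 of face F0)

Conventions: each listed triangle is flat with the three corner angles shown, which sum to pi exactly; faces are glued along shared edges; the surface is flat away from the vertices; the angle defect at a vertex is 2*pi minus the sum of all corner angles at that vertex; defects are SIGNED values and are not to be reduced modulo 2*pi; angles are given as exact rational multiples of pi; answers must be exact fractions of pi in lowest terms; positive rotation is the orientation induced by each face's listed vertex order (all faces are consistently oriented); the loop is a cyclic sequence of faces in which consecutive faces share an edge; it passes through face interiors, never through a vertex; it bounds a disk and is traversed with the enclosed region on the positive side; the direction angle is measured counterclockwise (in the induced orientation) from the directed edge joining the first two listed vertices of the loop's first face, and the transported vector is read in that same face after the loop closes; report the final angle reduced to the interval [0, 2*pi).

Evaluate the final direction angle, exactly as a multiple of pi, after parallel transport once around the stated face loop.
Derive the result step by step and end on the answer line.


enclosed vertex P1: corner angles sum to (3/2)*pi, defect = 2*pi - (3/2)*pi = pi/2
enclosed vertex P3: corner angles sum to (3/2)*pi, defect = 2*pi - (3/2)*pi = pi/2
the rotation equals the total enclosed defect, so the final angle is initial + defects (mod 2*pi)
final angle = pi/4 + pi = (5/4)*pi (mod 2*pi)

Answer: final direction angle = (5/4)*pi


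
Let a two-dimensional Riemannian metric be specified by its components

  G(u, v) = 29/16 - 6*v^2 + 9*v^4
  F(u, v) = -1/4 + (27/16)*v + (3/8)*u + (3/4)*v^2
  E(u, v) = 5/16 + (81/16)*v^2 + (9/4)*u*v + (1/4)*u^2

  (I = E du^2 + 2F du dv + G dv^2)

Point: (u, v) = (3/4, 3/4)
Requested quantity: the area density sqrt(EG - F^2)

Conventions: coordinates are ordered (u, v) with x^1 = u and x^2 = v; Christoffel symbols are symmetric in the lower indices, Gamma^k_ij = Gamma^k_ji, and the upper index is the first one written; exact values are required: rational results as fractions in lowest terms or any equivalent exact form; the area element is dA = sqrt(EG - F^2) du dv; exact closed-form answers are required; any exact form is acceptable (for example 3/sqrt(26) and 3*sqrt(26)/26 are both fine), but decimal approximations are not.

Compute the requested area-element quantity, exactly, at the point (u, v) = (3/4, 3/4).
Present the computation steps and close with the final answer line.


E = 1169/256, F = 55/32, G = 329/256; EG - F^2 = 191001/65536

Answer: sqrt(EG - F^2) = sqrt(191001)/256


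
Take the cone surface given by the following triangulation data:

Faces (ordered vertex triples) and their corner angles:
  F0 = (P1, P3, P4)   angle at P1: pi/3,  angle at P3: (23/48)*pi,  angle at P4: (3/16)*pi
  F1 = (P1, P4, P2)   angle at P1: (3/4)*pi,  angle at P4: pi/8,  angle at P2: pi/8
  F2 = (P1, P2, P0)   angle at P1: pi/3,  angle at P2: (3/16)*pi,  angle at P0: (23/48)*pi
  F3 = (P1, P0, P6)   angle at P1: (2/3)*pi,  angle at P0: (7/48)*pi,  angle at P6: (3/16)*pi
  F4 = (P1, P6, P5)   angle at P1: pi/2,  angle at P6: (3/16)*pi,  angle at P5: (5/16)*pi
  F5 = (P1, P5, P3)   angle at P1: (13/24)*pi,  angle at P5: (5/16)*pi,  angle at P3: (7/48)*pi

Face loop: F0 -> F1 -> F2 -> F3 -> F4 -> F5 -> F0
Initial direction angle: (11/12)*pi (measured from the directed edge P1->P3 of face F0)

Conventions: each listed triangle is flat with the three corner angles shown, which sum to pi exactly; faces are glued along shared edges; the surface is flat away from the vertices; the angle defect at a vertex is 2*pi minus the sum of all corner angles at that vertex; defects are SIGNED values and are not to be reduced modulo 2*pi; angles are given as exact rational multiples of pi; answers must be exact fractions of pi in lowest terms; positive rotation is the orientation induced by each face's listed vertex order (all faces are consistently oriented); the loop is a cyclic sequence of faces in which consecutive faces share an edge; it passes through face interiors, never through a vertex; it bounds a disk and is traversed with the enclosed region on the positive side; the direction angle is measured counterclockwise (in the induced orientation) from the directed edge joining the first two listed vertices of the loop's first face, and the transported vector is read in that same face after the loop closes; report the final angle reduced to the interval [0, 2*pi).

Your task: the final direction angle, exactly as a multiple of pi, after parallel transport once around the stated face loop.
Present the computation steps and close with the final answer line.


enclosed vertex P1: corner angles sum to (25/8)*pi, defect = 2*pi - (25/8)*pi = (-9/8)*pi
holonomy = initial angle + sum of enclosed defects (mod 2*pi), positive in the induced orientation
final angle = (11/12)*pi - (9/8)*pi = (43/24)*pi (mod 2*pi)

Answer: final direction angle = (43/24)*pi


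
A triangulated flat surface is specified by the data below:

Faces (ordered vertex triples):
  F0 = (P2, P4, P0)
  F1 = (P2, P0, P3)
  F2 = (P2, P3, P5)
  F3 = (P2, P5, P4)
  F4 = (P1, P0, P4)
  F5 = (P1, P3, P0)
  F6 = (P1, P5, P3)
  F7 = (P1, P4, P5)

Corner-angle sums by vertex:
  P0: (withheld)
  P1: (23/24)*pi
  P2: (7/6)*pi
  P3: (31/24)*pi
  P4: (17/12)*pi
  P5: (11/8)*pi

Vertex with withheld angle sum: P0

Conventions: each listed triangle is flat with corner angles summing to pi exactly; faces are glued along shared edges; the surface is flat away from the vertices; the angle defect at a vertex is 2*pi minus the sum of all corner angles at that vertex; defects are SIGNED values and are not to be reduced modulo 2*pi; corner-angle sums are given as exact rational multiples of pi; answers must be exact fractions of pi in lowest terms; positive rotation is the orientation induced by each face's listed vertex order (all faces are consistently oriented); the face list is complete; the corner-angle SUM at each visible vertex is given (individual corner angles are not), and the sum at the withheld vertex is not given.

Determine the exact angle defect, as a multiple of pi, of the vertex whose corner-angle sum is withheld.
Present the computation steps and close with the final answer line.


V = 6, E = 12, F = 8; chi = V - E + F = 2
Gauss-Bonnet: total defect = 2*pi*chi = 4*pi; visible defects sum to (91/24)*pi

Answer: defect(P0) = (5/24)*pi


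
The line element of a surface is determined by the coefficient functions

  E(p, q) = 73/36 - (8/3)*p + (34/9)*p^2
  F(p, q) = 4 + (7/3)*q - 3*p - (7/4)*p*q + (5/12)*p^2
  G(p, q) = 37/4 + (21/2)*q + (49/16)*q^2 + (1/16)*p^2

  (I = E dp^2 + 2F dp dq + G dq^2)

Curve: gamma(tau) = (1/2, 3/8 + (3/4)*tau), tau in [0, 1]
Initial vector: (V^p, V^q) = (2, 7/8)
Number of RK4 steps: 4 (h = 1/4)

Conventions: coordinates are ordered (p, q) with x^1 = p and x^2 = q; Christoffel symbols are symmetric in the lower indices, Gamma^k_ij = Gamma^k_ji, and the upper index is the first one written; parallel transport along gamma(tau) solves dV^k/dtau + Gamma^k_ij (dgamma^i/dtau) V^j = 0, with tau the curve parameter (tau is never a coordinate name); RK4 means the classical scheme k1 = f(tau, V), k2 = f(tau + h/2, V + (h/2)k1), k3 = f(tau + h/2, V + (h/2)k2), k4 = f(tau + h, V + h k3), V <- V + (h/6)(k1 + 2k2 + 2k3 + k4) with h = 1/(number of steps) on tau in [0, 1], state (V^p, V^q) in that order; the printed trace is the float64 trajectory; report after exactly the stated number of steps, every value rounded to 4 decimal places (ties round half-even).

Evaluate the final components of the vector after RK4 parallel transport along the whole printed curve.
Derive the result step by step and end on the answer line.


gamma'(tau) = (0, 3/4); f(tau, V)^k = -Gamma^k_ij(gamma(tau)) gamma'^i(tau) V^j; h = 1/4; intermediate values shown to 6 dp
curve data and Christoffel symbols at the stage parameters:
  tau = 0.000000: gamma = (0.500000, 0.375000), gamma' = (0.000000, 0.750000); Gamma_ppp = 1.432308, Gamma_ppq = -0.007931, Gamma_pqq = -0.056801, Gamma_qpp = -0.568649, Gamma_qpq = 0.004125, Gamma_qqq = 0.482435
  tau = 0.125000: gamma = (0.500000, 0.468750), gamma' = (0.000000, 0.750000); Gamma_ppp = 1.435650, Gamma_ppq = -0.007585, Gamma_pqq = -0.057100, Gamma_qpp = -0.546668, Gamma_qpq = 0.003781, Gamma_qqq = 0.462523
  tau = 0.250000: gamma = (0.500000, 0.562500), gamma' = (0.000000, 0.750000); Gamma_ppp = 1.438588, Gamma_ppq = -0.007267, Gamma_pqq = -0.057269, Gamma_qpp = -0.526249, Gamma_qpq = 0.003478, Gamma_qqq = 0.444138
  tau = 0.375000: gamma = (0.500000, 0.656250), gamma' = (0.000000, 0.750000); Gamma_ppp = 1.441184, Gamma_ppq = -0.006974, Gamma_pqq = -0.057336, Gamma_qpp = -0.507241, Gamma_qpq = 0.003209, Gamma_qqq = 0.427118
  tau = 0.500000: gamma = (0.500000, 0.750000), gamma' = (0.000000, 0.750000); Gamma_ppp = 1.443488, Gamma_ppq = -0.006703, Gamma_pqq = -0.057322, Gamma_qpp = -0.489508, Gamma_qpq = 0.002971, Gamma_qqq = 0.411320
  tau = 0.625000: gamma = (0.500000, 0.843750), gamma' = (0.000000, 0.750000); Gamma_ppp = 1.445542, Gamma_ppq = -0.006452, Gamma_pqq = -0.057243, Gamma_qpp = -0.472933, Gamma_qpq = 0.002757, Gamma_qqq = 0.396621
  tau = 0.750000: gamma = (0.500000, 0.937500), gamma' = (0.000000, 0.750000); Gamma_ppp = 1.447379, Gamma_ppq = -0.006218, Gamma_pqq = -0.057113, Gamma_qpp = -0.457410, Gamma_qpq = 0.002566, Gamma_qqq = 0.382914
  tau = 0.875000: gamma = (0.500000, 1.031250), gamma' = (0.000000, 0.750000); Gamma_ppp = 1.449030, Gamma_ppq = -0.006001, Gamma_pqq = -0.056944, Gamma_qpp = -0.442846, Gamma_qpq = 0.002394, Gamma_qqq = 0.370102
  tau = 1.000000: gamma = (0.500000, 1.125000), gamma' = (0.000000, 0.750000); Gamma_ppp = 1.450518, Gamma_ppq = -0.005798, Gamma_pqq = -0.056743, Gamma_qpp = -0.429157, Gamma_qpq = 0.002239, Gamma_qqq = 0.358104
step 0: V^p = 2.0000, V^q = 0.8750
step 1: k1 = (0.049172, -0.322786), k2 = (0.047157, -0.295223), k3 = (0.047303, -0.296417), k4 = (0.045365, -0.272029); V <- V + (h/6)(k1 + 2k2 + 2k3 + k4): V^p = 2.0118, V^q = 0.8009
step 2: k1 = (0.045366, -0.272034), k2 = (0.043531, -0.250526), k3 = (0.043645, -0.251387), k4 = (0.041899, -0.232193); V <- V + (h/6)(k1 + 2k2 + 2k3 + k4): V^p = 2.0227, V^q = 0.7381
step 3: k1 = (0.041899, -0.232196), k2 = (0.040254, -0.215113), k3 = (0.040345, -0.215748), k4 = (0.038786, -0.200387); V <- V + (h/6)(k1 + 2k2 + 2k3 + k4): V^p = 2.0328, V^q = 0.6841
step 4: k1 = (0.038786, -0.200390), k2 = (0.037320, -0.186609), k3 = (0.037392, -0.187087), k4 = (0.036005, -0.174614); V <- V + (h/6)(k1 + 2k2 + 2k3 + k4): V^p = 2.0421, V^q = 0.6374

Answer: V^p = 2.0421, V^q = 0.6374


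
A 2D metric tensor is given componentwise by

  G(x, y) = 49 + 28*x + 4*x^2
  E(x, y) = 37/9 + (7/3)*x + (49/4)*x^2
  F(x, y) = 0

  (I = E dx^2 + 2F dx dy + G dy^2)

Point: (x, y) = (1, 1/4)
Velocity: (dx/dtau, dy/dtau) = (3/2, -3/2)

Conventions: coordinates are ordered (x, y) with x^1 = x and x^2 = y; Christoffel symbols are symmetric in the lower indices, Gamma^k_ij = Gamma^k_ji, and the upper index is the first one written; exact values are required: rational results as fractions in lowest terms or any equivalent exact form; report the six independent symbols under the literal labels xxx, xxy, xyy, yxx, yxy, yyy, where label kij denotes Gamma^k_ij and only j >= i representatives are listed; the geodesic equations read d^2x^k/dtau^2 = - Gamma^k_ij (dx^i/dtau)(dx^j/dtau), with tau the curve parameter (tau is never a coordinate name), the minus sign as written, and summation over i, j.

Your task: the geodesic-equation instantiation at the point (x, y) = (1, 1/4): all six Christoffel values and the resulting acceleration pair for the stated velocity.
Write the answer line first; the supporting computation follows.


Answer: Gamma_xxx = 483/673, Gamma_xxy = 0, Gamma_xyy = -648/673, Gamma_yxx = 0, Gamma_yxy = 2/9, Gamma_yyy = 0; accelerations (d^2x/dtau^2, d^2y/dtau^2) = (1485/2692, 1)

E = 673/36, F = 0, G = 81 at the point
E_x = 161/6, E_y = 0, F_x = 0, F_y = 0, G_x = 36, G_y = 0
EG - F^2 = 6057/4;  g^inv = (4/6057) * [[81, 0], [0, 673/36]]
first-kind symbols [ij,l] = (1/2)(d_i g_jl + d_j g_il - d_l g_ij): [xx,x] = E_x/2 = 161/12, [xx,y] = F_x - E_y/2 = 0, [xy,x] = E_y/2 = 0, [xy,y] = G_x/2 = 18, [yy,x] = F_y - G_x/2 = -18, [yy,y] = G_y/2 = 0
Gamma^x_ij = (G*[ij,x] - F*[ij,y])/(EG - F^2), Gamma^y_ij = (E*[ij,y] - F*[ij,x])/(EG - F^2)
Gamma_xxx = 483/673, Gamma_xxy = 0, Gamma_xyy = -648/673, Gamma_yxx = 0, Gamma_yxy = 2/9, Gamma_yyy = 0
d^2x/dtau^2 = -(Gamma_xxx*(3/2)^2 + 2*Gamma_xxy*(3/2)*(-3/2) + Gamma_xyy*(-3/2)^2) = 1485/2692
d^2y/dtau^2 = -(Gamma_yxx*(3/2)^2 + 2*Gamma_yxy*(3/2)*(-3/2) + Gamma_yyy*(-3/2)^2) = 1


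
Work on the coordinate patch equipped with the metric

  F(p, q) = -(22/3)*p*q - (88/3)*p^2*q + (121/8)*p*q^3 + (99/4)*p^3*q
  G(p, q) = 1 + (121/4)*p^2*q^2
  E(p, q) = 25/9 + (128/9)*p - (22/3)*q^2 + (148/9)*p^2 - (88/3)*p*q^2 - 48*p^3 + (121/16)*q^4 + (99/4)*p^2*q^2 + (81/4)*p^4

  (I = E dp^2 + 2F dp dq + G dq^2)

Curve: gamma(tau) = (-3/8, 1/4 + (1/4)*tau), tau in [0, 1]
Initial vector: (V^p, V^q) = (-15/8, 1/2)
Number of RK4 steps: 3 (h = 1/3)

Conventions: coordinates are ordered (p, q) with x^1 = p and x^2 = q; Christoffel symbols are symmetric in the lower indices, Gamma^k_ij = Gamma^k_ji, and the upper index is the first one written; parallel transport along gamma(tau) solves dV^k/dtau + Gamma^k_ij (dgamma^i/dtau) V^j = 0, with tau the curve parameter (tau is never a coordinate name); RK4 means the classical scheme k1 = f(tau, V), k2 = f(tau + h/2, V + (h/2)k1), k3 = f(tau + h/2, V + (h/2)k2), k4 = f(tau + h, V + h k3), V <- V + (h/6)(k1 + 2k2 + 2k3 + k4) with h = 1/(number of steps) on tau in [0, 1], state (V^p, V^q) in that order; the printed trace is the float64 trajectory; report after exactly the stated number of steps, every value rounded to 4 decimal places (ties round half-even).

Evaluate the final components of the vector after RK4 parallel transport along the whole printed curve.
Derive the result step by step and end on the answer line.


gamma'(tau) = (0, 1/4); f(tau, V)^k = -Gamma^k_ij(gamma(tau)) gamma'^i(tau) V^j; h = 1/3; intermediate values shown to 6 dp
curve data and Christoffel symbols at the stage parameters:
  tau = 0.000000: gamma = (-0.375000, 0.250000), gamma' = (0.000000, 0.250000); Gamma_ppp = -3.734762, Gamma_ppq = 0.589699, Gamma_pqq = -0.884549, Gamma_qpp = 1.308819, Gamma_qpq = -0.206656, Gamma_qqq = 0.309983
  tau = 0.166667: gamma = (-0.375000, 0.291667), gamma' = (0.000000, 0.250000); Gamma_ppp = -3.596180, Gamma_ppq = 0.662454, Gamma_pqq = -0.851727, Gamma_qpp = 1.410786, Gamma_qpq = -0.259882, Gamma_qqq = 0.334133
  tau = 0.333333: gamma = (-0.375000, 0.333333), gamma' = (0.000000, 0.250000); Gamma_ppp = -3.452184, Gamma_ppq = 0.726776, Gamma_pqq = -0.817623, Gamma_qpp = 1.478707, Gamma_qpq = -0.311307, Gamma_qqq = 0.350220
  tau = 0.500000: gamma = (-0.375000, 0.375000), gamma' = (0.000000, 0.250000); Gamma_ppp = -3.306107, Gamma_ppq = 0.783025, Gamma_pqq = -0.783025, Gamma_qpp = 1.516469, Gamma_qpq = -0.359164, Gamma_qqq = 0.359164
  tau = 0.666667: gamma = (-0.375000, 0.416667), gamma' = (0.000000, 0.250000); Gamma_ppp = -3.160566, Gamma_ppq = 0.831728, Gamma_pqq = -0.748555, Gamma_qpp = 1.528559, Gamma_qpq = -0.402252, Gamma_qqq = 0.362027
  tau = 0.833333: gamma = (-0.375000, 0.458333), gamma' = (0.000000, 0.250000); Gamma_ppp = -3.017513, Gamma_ppq = 0.873491, Gamma_pqq = -0.714674, Gamma_qpp = 1.519571, Gamma_qpq = -0.439876, Gamma_qqq = 0.359898
  tau = 1.000000: gamma = (-0.375000, 0.500000), gamma' = (0.000000, 0.250000); Gamma_ppp = -2.878333, Gamma_ppq = 0.908947, Gamma_pqq = -0.681710, Gamma_qpp = 1.493866, Gamma_qpq = -0.471747, Gamma_qqq = 0.353810
step 0: V^p = -1.8750, V^q = 0.5000
step 1: k1 = (0.386990, -0.135618), k2 = (0.401497, -0.157508), k3 = (0.400319, -0.157046), k4 = (0.407933, -0.174734); V <- V + (h/6)(k1 + 2k2 + 2k3 + k4): V^p = -1.7417, V^q = 0.4478
step 2: k1 = (0.407999, -0.174762), k2 = (0.409606, -0.187881), k3 = (0.409126, -0.187661), k4 = (0.405904, -0.196309); V <- V + (h/6)(k1 + 2k2 + 2k3 + k4): V^p = -1.6056, V^q = 0.3855
step 3: k1 = (0.405983, -0.196347), k2 = (0.398858, -0.200859), k3 = (0.398983, -0.200921), k4 = (0.388901, -0.201841); V <- V + (h/6)(k1 + 2k2 + 2k3 + k4): V^p = -1.4728, V^q = 0.3187

Answer: V^p = -1.4728, V^q = 0.3187
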